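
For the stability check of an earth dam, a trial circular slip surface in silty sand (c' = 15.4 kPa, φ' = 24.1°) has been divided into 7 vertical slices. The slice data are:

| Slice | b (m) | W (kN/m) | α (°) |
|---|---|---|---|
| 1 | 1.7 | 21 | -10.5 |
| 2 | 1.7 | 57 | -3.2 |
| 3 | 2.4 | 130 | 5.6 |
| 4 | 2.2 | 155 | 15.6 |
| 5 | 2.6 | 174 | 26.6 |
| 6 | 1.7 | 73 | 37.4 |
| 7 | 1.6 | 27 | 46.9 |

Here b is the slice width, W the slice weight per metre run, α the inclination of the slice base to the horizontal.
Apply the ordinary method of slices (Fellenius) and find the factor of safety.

Ordinary method of slices: FS = Σ[c'·Δl_i + (W_i cosα_i)·tanφ'] / Σ W_i sinα_i, with Δl_i = b_i / cosα_i.
Slice 1: Δl = 1.7/cos(-10.5°) = 1.729 m; N'_1 = 21·cos(-10.5°) = 20.6; c'Δl = 26.63; W sinα = -3.8
Slice 2: Δl = 1.7/cos(-3.2°) = 1.703 m; N'_2 = 57·cos(-3.2°) = 56.9; c'Δl = 26.22; W sinα = -3.2
Slice 3: Δl = 2.4/cos5.6° = 2.412 m; N'_3 = 130·cos5.6° = 129.4; c'Δl = 37.14; W sinα = 12.7
Slice 4: Δl = 2.2/cos15.6° = 2.284 m; N'_4 = 155·cos15.6° = 149.3; c'Δl = 35.18; W sinα = 41.7
Slice 5: Δl = 2.6/cos26.6° = 2.908 m; N'_5 = 174·cos26.6° = 155.6; c'Δl = 44.78; W sinα = 77.9
Slice 6: Δl = 1.7/cos37.4° = 2.140 m; N'_6 = 73·cos37.4° = 58.0; c'Δl = 32.96; W sinα = 44.3
Slice 7: Δl = 1.6/cos46.9° = 2.342 m; N'_7 = 27·cos46.9° = 18.4; c'Δl = 36.06; W sinα = 19.7
Σc'Δl = 239.0 kN/m; ΣN' = 588.3 kN/m; ΣW sinα = 189.3 kN/m
Resisting = 239.0 + 588.3·tan24.1° = 239.0 + 263.1 = 502.1 kN/m
FS = 502.1 / 189.3 = 2.652

FS = 2.65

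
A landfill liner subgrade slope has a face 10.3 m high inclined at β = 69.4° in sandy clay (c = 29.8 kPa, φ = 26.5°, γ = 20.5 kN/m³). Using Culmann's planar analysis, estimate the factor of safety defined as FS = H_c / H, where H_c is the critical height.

H_c = (4c/γ) · sinβ cosφ / [1 − cos(β − φ)]
    = (4·29.8/20.5) · sin69.4°·cos26.5° / [1 − cos42.9°]
    = 5.815 · 0.8377 / 0.2675 = 18.21 m
FS = H_c / H = 18.21 / 10.3 = 1.768

FS = 1.77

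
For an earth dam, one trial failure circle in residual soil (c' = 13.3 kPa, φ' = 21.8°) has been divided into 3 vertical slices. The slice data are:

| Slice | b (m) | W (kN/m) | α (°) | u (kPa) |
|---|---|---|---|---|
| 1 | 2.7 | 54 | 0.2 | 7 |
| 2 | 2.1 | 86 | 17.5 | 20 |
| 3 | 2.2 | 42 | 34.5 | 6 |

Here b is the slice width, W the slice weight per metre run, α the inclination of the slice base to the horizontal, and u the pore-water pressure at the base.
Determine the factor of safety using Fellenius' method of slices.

Ordinary method of slices: FS = Σ[c'·Δl_i + (W_i cosα_i − u_i·Δl_i)·tanφ'] / Σ W_i sinα_i, with Δl_i = b_i / cosα_i.
Slice 1: Δl = 2.7/cos0.2° = 2.700 m; N'_1 = 54·cos0.2° − 7·2.700 = 35.1; c'Δl = 35.91; W sinα = 0.2
Slice 2: Δl = 2.1/cos17.5° = 2.202 m; N'_2 = 86·cos17.5° − 20·2.202 = 38.0; c'Δl = 29.29; W sinα = 25.9
Slice 3: Δl = 2.2/cos34.5° = 2.669 m; N'_3 = 42·cos34.5° − 6·2.669 = 18.6; c'Δl = 35.50; W sinα = 23.8
Σc'Δl = 100.7 kN/m; ΣN' = 91.7 kN/m; ΣW sinα = 49.8 kN/m
Resisting = 100.7 + 91.7·tan21.8° = 100.7 + 36.7 = 137.4 kN/m
FS = 137.4 / 49.8 = 2.756

FS = 2.76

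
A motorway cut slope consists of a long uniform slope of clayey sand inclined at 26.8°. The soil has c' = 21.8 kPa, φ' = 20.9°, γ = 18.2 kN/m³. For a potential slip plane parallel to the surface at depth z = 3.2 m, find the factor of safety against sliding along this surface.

For an infinite slope with a slip plane parallel to the surface (no pore pressure): FS = [c' + γz cos²β tanφ'] / [γz sinβ cosβ].
γz = 18.2·3.2 = 58.24 kN/m²
Numerator = 21.8 + 58.24·cos²26.8°·tan20.9° = 21.8 + 58.24·0.7967·0.3819 = 39.519 kPa
Denominator = 58.24·sin26.8°·cos26.8° = 58.24·0.4509·0.8926 = 23.439 kPa
FS = 39.519 / 23.439 = 1.686

FS = 1.69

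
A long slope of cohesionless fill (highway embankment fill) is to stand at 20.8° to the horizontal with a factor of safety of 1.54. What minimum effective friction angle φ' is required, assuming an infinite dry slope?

φ' = 30.3°

FS = tanφ'/tanβ ⇒ tanφ' = FS · tanβ = 1.54 · tan20.8° = 0.5850
φ' = arctan(0.5850) = 30.33°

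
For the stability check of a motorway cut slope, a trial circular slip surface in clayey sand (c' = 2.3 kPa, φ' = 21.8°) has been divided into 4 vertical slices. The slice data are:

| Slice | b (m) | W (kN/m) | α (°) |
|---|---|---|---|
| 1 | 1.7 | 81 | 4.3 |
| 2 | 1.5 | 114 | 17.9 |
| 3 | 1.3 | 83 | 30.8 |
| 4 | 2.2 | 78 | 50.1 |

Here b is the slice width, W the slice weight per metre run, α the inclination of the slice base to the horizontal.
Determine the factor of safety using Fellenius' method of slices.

FS = 1.00

Ordinary method of slices: FS = Σ[c'·Δl_i + (W_i cosα_i)·tanφ'] / Σ W_i sinα_i, with Δl_i = b_i / cosα_i.
Slice 1: Δl = 1.7/cos4.3° = 1.705 m; N'_1 = 81·cos4.3° = 80.8; c'Δl = 3.92; W sinα = 6.1
Slice 2: Δl = 1.5/cos17.9° = 1.576 m; N'_2 = 114·cos17.9° = 108.5; c'Δl = 3.63; W sinα = 35.0
Slice 3: Δl = 1.3/cos30.8° = 1.513 m; N'_3 = 83·cos30.8° = 71.3; c'Δl = 3.48; W sinα = 42.5
Slice 4: Δl = 2.2/cos50.1° = 3.430 m; N'_4 = 78·cos50.1° = 50.0; c'Δl = 7.89; W sinα = 59.8
Σc'Δl = 18.9 kN/m; ΣN' = 310.6 kN/m; ΣW sinα = 143.5 kN/m
Resisting = 18.9 + 310.6·tan21.8° = 18.9 + 124.2 = 143.1 kN/m
FS = 143.1 / 143.5 = 0.998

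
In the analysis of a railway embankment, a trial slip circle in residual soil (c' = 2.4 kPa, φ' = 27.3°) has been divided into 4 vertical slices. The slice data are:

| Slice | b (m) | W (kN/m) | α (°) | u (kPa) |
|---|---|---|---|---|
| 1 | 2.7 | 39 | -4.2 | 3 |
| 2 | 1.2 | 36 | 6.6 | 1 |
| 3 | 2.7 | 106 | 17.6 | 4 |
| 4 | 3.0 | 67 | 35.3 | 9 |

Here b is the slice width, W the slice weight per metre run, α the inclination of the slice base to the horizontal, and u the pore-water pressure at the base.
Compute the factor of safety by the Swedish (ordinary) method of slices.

Ordinary method of slices: FS = Σ[c'·Δl_i + (W_i cosα_i − u_i·Δl_i)·tanφ'] / Σ W_i sinα_i, with Δl_i = b_i / cosα_i.
Slice 1: Δl = 2.7/cos(-4.2°) = 2.707 m; N'_1 = 39·cos(-4.2°) − 3·2.707 = 30.8; c'Δl = 6.50; W sinα = -2.9
Slice 2: Δl = 1.2/cos6.6° = 1.208 m; N'_2 = 36·cos6.6° − 1·1.208 = 34.6; c'Δl = 2.90; W sinα = 4.1
Slice 3: Δl = 2.7/cos17.6° = 2.833 m; N'_3 = 106·cos17.6° − 4·2.833 = 89.7; c'Δl = 6.80; W sinα = 32.1
Slice 4: Δl = 3.0/cos35.3° = 3.676 m; N'_4 = 67·cos35.3° − 9·3.676 = 21.6; c'Δl = 8.82; W sinα = 38.7
Σc'Δl = 25.0 kN/m; ΣN' = 176.6 kN/m; ΣW sinα = 72.0 kN/m
Resisting = 25.0 + 176.6·tan27.3° = 25.0 + 91.2 = 116.2 kN/m
FS = 116.2 / 72.0 = 1.613

FS = 1.61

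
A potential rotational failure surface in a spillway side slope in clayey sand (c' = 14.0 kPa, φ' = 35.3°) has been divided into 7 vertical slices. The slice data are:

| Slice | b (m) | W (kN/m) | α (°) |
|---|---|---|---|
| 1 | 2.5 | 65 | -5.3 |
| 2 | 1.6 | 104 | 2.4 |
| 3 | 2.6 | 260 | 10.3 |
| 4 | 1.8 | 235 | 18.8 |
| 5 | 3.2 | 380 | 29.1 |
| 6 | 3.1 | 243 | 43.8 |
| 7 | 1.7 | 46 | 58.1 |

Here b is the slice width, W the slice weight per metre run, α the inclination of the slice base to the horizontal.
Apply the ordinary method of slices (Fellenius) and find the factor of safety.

Ordinary method of slices: FS = Σ[c'·Δl_i + (W_i cosα_i)·tanφ'] / Σ W_i sinα_i, with Δl_i = b_i / cosα_i.
Slice 1: Δl = 2.5/cos(-5.3°) = 2.511 m; N'_1 = 65·cos(-5.3°) = 64.7; c'Δl = 35.15; W sinα = -6.0
Slice 2: Δl = 1.6/cos2.4° = 1.601 m; N'_2 = 104·cos2.4° = 103.9; c'Δl = 22.42; W sinα = 4.4
Slice 3: Δl = 2.6/cos10.3° = 2.643 m; N'_3 = 260·cos10.3° = 255.8; c'Δl = 37.00; W sinα = 46.5
Slice 4: Δl = 1.8/cos18.8° = 1.901 m; N'_4 = 235·cos18.8° = 222.5; c'Δl = 26.62; W sinα = 75.7
Slice 5: Δl = 3.2/cos29.1° = 3.662 m; N'_5 = 380·cos29.1° = 332.0; c'Δl = 51.27; W sinα = 184.8
Slice 6: Δl = 3.1/cos43.8° = 4.295 m; N'_6 = 243·cos43.8° = 175.4; c'Δl = 60.13; W sinα = 168.2
Slice 7: Δl = 1.7/cos58.1° = 3.217 m; N'_7 = 46·cos58.1° = 24.3; c'Δl = 45.04; W sinα = 39.1
Σc'Δl = 277.6 kN/m; ΣN' = 1178.6 kN/m; ΣW sinα = 512.6 kN/m
Resisting = 277.6 + 1178.6·tan35.3° = 277.6 + 834.5 = 1112.1 kN/m
FS = 1112.1 / 512.6 = 2.170

FS = 2.17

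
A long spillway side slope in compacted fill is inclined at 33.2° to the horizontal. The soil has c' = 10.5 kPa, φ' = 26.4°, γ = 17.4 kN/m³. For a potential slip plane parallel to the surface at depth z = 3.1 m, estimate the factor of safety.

For an infinite slope with a slip plane parallel to the surface (no pore pressure): FS = [c' + γz cos²β tanφ'] / [γz sinβ cosβ].
γz = 17.4·3.1 = 53.94 kN/m²
Numerator = 10.5 + 53.94·cos²33.2°·tan26.4° = 10.5 + 53.94·0.7002·0.4964 = 29.248 kPa
Denominator = 53.94·sin33.2°·cos33.2° = 53.94·0.5476·0.8368 = 24.714 kPa
FS = 29.248 / 24.714 = 1.183

FS = 1.18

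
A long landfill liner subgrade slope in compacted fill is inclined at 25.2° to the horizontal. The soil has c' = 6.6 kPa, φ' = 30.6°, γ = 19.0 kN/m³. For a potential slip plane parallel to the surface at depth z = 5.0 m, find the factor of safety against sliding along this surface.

FS = 1.44

For an infinite slope with a slip plane parallel to the surface (no pore pressure): FS = [c' + γz cos²β tanφ'] / [γz sinβ cosβ].
γz = 19.0·5.0 = 95.00 kN/m²
Numerator = 6.6 + 95.00·cos²25.2°·tan30.6° = 6.6 + 95.00·0.8187·0.5914 = 52.598 kPa
Denominator = 95.00·sin25.2°·cos25.2° = 95.00·0.4258·0.9048 = 36.599 kPa
FS = 52.598 / 36.599 = 1.437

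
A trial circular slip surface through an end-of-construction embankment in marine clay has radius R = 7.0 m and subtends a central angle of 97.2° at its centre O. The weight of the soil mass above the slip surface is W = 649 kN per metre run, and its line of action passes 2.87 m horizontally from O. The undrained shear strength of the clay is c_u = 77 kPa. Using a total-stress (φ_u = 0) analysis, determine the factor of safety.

Taking moments about the centre O, the resisting moment is provided by the undrained shear strength acting along the arc:
Arc length L_a = R·θ = 7.0·(97.2°·π/180) = 7.0·1.6965 = 11.88 m
M_R = c_u·L_a·R = 77·11.88·7.0 = 6400.7 kN·m/m
M_D = W·d = 649·2.87 = 1862.6 kN·m/m
FS = M_R / M_D = 6400.7 / 1862.6 = 3.436

FS = 3.44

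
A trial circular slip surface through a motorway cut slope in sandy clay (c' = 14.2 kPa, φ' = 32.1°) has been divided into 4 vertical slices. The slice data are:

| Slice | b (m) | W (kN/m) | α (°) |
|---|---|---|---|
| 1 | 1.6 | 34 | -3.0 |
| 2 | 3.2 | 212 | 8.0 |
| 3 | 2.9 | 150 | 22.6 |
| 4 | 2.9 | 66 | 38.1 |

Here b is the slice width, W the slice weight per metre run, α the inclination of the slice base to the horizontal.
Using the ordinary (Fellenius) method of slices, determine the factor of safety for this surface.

Ordinary method of slices: FS = Σ[c'·Δl_i + (W_i cosα_i)·tanφ'] / Σ W_i sinα_i, with Δl_i = b_i / cosα_i.
Slice 1: Δl = 1.6/cos(-3.0°) = 1.602 m; N'_1 = 34·cos(-3.0°) = 34.0; c'Δl = 22.75; W sinα = -1.8
Slice 2: Δl = 3.2/cos8.0° = 3.231 m; N'_2 = 212·cos8.0° = 209.9; c'Δl = 45.89; W sinα = 29.5
Slice 3: Δl = 2.9/cos22.6° = 3.141 m; N'_3 = 150·cos22.6° = 138.5; c'Δl = 44.61; W sinα = 57.6
Slice 4: Δl = 2.9/cos38.1° = 3.685 m; N'_4 = 66·cos38.1° = 51.9; c'Δl = 52.33; W sinα = 40.7
Σc'Δl = 165.6 kN/m; ΣN' = 434.3 kN/m; ΣW sinα = 126.1 kN/m
Resisting = 165.6 + 434.3·tan32.1° = 165.6 + 272.4 = 438.0 kN/m
FS = 438.0 / 126.1 = 3.474

FS = 3.47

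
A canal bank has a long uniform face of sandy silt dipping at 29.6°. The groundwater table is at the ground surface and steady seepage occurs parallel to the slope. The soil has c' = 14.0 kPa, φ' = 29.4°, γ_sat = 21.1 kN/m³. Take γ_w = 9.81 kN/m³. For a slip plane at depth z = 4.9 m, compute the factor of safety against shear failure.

With seepage parallel to the slope and the water table at the surface, the effective normal stress on the slip plane uses the buoyant unit weight γ' = γ_sat − γ_w while the driving shear stress uses γ_sat:
FS = [c' + γ' z cos²β tanφ'] / [γ_sat z sinβ cosβ]
γ' = 21.1 − 9.81 = 11.29 kN/m³
Numerator = 14.0 + 11.29·4.9·cos²29.6°·tan29.4° = 14.0 + 11.29·4.9·0.7560·0.5635 = 37.567 kPa
Denominator = 21.1·4.9·sin29.6°·cos29.6° = 21.1·4.9·0.4939·0.8695 = 44.404 kPa
FS = 37.567 / 44.404 = 0.846

FS = 0.85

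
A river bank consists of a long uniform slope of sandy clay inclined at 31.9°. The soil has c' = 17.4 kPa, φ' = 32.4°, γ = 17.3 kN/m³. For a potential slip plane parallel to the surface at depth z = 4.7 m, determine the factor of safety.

FS = 1.50

For an infinite slope with a slip plane parallel to the surface (no pore pressure): FS = [c' + γz cos²β tanφ'] / [γz sinβ cosβ].
γz = 17.3·4.7 = 81.31 kN/m²
Numerator = 17.4 + 81.31·cos²31.9°·tan32.4° = 17.4 + 81.31·0.7208·0.6346 = 54.591 kPa
Denominator = 81.31·sin31.9°·cos31.9° = 81.31·0.5284·0.8490 = 36.478 kPa
FS = 54.591 / 36.478 = 1.497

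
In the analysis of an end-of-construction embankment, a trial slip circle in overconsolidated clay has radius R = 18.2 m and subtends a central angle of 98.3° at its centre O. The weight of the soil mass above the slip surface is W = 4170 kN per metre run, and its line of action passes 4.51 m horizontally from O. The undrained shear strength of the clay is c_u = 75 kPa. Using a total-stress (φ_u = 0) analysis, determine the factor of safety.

Taking moments about the centre O, the resisting moment is provided by the undrained shear strength acting along the arc:
Arc length L_a = R·θ = 18.2·(98.3°·π/180) = 18.2·1.7157 = 31.22 m
M_R = c_u·L_a·R = 75·31.22·18.2 = 42622.1 kN·m/m
M_D = W·d = 4170·4.51 = 18806.7 kN·m/m
FS = M_R / M_D = 42622.1 / 18806.7 = 2.266

FS = 2.27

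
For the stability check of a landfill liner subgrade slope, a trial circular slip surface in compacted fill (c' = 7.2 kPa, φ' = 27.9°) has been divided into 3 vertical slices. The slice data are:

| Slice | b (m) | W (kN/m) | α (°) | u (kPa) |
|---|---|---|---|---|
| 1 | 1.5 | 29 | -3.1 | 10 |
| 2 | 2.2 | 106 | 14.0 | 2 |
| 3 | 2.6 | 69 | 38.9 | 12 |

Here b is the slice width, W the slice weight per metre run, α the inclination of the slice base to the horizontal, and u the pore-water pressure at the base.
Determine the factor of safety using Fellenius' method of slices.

Ordinary method of slices: FS = Σ[c'·Δl_i + (W_i cosα_i − u_i·Δl_i)·tanφ'] / Σ W_i sinα_i, with Δl_i = b_i / cosα_i.
Slice 1: Δl = 1.5/cos(-3.1°) = 1.502 m; N'_1 = 29·cos(-3.1°) − 10·1.502 = 13.9; c'Δl = 10.82; W sinα = -1.6
Slice 2: Δl = 2.2/cos14.0° = 2.267 m; N'_2 = 106·cos14.0° − 2·2.267 = 98.3; c'Δl = 16.32; W sinα = 25.6
Slice 3: Δl = 2.6/cos38.9° = 3.341 m; N'_3 = 69·cos38.9° − 12·3.341 = 13.6; c'Δl = 24.05; W sinα = 43.3
Σc'Δl = 51.2 kN/m; ΣN' = 125.9 kN/m; ΣW sinα = 67.4 kN/m
Resisting = 51.2 + 125.9·tan27.9° = 51.2 + 66.6 = 117.8 kN/m
FS = 117.8 / 67.4 = 1.748

FS = 1.75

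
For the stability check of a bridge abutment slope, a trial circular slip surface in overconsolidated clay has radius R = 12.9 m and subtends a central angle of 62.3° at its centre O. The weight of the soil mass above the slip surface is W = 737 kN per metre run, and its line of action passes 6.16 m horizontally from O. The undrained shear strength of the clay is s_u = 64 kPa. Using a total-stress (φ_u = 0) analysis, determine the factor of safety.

FS = 2.55

Taking moments about the centre O, the resisting moment is provided by the undrained shear strength acting along the arc:
Arc length L_a = R·θ = 12.9·(62.3°·π/180) = 12.9·1.0873 = 14.03 m
M_R = s_u·L_a·R = 64·14.03·12.9 = 11580.4 kN·m/m
M_D = W·d = 737·6.16 = 4539.9 kN·m/m
FS = M_R / M_D = 11580.4 / 4539.9 = 2.551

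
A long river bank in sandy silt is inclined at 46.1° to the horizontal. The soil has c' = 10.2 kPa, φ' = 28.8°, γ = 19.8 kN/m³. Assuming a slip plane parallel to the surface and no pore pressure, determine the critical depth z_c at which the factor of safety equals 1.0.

Setting FS = 1.00 in FS = [c' + γz cos²β tanφ'] / [γz sinβ cosβ] and solving for z:
z = c' / [γ cosβ (FS·sinβ − cosβ·tanφ')]
  = 10.2 / [19.8·cos46.1°·(1.00·sin46.1° − cos46.1°·tan28.8°)]
  = 10.2 / [19.8·0.6934·(1.00·0.7206 − 0.6934·0.5498)]
  = 10.2 / 4.6591 = 2.189 m

z_c = 2.19 m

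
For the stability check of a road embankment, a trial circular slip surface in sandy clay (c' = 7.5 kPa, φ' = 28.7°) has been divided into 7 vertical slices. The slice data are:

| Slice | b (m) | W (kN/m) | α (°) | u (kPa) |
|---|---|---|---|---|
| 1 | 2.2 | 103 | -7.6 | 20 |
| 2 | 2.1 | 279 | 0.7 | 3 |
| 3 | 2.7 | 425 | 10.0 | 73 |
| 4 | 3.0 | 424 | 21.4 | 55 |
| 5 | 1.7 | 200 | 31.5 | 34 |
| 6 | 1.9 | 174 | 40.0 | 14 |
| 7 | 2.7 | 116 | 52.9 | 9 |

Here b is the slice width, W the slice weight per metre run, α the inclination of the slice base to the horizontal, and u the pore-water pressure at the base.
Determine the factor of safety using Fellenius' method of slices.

FS = 1.31

Ordinary method of slices: FS = Σ[c'·Δl_i + (W_i cosα_i − u_i·Δl_i)·tanφ'] / Σ W_i sinα_i, with Δl_i = b_i / cosα_i.
Slice 1: Δl = 2.2/cos(-7.6°) = 2.219 m; N'_1 = 103·cos(-7.6°) − 20·2.219 = 57.7; c'Δl = 16.65; W sinα = -13.6
Slice 2: Δl = 2.1/cos0.7° = 2.100 m; N'_2 = 279·cos0.7° − 3·2.100 = 272.7; c'Δl = 15.75; W sinα = 3.4
Slice 3: Δl = 2.7/cos10.0° = 2.742 m; N'_3 = 425·cos10.0° − 73·2.742 = 218.4; c'Δl = 20.56; W sinα = 73.8
Slice 4: Δl = 3.0/cos21.4° = 3.222 m; N'_4 = 424·cos21.4° − 55·3.222 = 217.5; c'Δl = 24.17; W sinα = 154.7
Slice 5: Δl = 1.7/cos31.5° = 1.994 m; N'_5 = 200·cos31.5° − 34·1.994 = 102.7; c'Δl = 14.95; W sinα = 104.5
Slice 6: Δl = 1.9/cos40.0° = 2.480 m; N'_6 = 174·cos40.0° − 14·2.480 = 98.6; c'Δl = 18.60; W sinα = 111.8
Slice 7: Δl = 2.7/cos52.9° = 4.476 m; N'_7 = 116·cos52.9° − 9·4.476 = 29.7; c'Δl = 33.57; W sinα = 92.5
Σc'Δl = 144.3 kN/m; ΣN' = 997.3 kN/m; ΣW sinα = 527.2 kN/m
Resisting = 144.3 + 997.3·tan28.7° = 144.3 + 546.0 = 690.3 kN/m
FS = 690.3 / 527.2 = 1.309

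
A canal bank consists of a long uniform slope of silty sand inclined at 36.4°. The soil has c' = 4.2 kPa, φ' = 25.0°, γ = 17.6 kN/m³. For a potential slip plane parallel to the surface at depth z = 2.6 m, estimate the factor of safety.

For an infinite slope with a slip plane parallel to the surface (no pore pressure): FS = [c' + γz cos²β tanφ'] / [γz sinβ cosβ].
γz = 17.6·2.6 = 45.76 kN/m²
Numerator = 4.2 + 45.76·cos²36.4°·tan25.0° = 4.2 + 45.76·0.6479·0.4663 = 18.024 kPa
Denominator = 45.76·sin36.4°·cos36.4° = 45.76·0.5934·0.8049 = 21.857 kPa
FS = 18.024 / 21.857 = 0.825

FS = 0.82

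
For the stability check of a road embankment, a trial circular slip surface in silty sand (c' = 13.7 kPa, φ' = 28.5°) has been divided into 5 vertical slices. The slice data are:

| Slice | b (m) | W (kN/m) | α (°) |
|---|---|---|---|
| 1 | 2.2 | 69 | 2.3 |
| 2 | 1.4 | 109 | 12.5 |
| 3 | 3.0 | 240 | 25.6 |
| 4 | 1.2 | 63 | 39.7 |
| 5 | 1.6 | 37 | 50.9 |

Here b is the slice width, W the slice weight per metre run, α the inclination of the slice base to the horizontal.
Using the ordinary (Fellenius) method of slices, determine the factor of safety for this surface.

FS = 2.03

Ordinary method of slices: FS = Σ[c'·Δl_i + (W_i cosα_i)·tanφ'] / Σ W_i sinα_i, with Δl_i = b_i / cosα_i.
Slice 1: Δl = 2.2/cos2.3° = 2.202 m; N'_1 = 69·cos2.3° = 68.9; c'Δl = 30.16; W sinα = 2.8
Slice 2: Δl = 1.4/cos12.5° = 1.434 m; N'_2 = 109·cos12.5° = 106.4; c'Δl = 19.65; W sinα = 23.6
Slice 3: Δl = 3.0/cos25.6° = 3.327 m; N'_3 = 240·cos25.6° = 216.4; c'Δl = 45.57; W sinα = 103.7
Slice 4: Δl = 1.2/cos39.7° = 1.560 m; N'_4 = 63·cos39.7° = 48.5; c'Δl = 21.37; W sinα = 40.2
Slice 5: Δl = 1.6/cos50.9° = 2.537 m; N'_5 = 37·cos50.9° = 23.3; c'Δl = 34.76; W sinα = 28.7
Σc'Δl = 151.5 kN/m; ΣN' = 463.6 kN/m; ΣW sinα = 199.0 kN/m
Resisting = 151.5 + 463.6·tan28.5° = 151.5 + 251.7 = 403.2 kN/m
FS = 403.2 / 199.0 = 2.026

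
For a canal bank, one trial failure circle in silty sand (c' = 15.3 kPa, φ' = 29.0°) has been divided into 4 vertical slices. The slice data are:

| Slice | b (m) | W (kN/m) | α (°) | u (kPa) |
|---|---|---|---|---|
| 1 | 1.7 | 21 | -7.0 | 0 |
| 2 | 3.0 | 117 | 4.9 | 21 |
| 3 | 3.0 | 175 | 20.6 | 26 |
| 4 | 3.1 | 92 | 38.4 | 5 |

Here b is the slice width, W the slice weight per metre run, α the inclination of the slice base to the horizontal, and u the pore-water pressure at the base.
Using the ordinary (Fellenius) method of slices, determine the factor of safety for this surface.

FS = 2.35

Ordinary method of slices: FS = Σ[c'·Δl_i + (W_i cosα_i − u_i·Δl_i)·tanφ'] / Σ W_i sinα_i, with Δl_i = b_i / cosα_i.
Slice 1: Δl = 1.7/cos(-7.0°) = 1.713 m; N'_1 = 21·cos(-7.0°) − 0·1.713 = 20.8; c'Δl = 26.21; W sinα = -2.6
Slice 2: Δl = 3.0/cos4.9° = 3.011 m; N'_2 = 117·cos4.9° − 21·3.011 = 53.3; c'Δl = 46.07; W sinα = 10.0
Slice 3: Δl = 3.0/cos20.6° = 3.205 m; N'_3 = 175·cos20.6° − 26·3.205 = 80.5; c'Δl = 49.04; W sinα = 61.6
Slice 4: Δl = 3.1/cos38.4° = 3.956 m; N'_4 = 92·cos38.4° − 5·3.956 = 52.3; c'Δl = 60.52; W sinα = 57.1
Σc'Δl = 181.8 kN/m; ΣN' = 207.0 kN/m; ΣW sinα = 126.2 kN/m
Resisting = 181.8 + 207.0·tan29.0° = 181.8 + 114.7 = 296.6 kN/m
FS = 296.6 / 126.2 = 2.351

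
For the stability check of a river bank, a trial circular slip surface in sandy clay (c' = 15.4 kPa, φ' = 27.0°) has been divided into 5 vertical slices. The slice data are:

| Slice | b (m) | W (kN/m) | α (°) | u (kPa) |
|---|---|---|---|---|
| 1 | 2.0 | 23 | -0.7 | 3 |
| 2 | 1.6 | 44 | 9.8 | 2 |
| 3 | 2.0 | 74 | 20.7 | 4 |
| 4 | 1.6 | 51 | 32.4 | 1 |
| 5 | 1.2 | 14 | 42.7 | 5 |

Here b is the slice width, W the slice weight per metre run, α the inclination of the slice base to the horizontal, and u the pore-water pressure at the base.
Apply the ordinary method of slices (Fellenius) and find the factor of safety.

Ordinary method of slices: FS = Σ[c'·Δl_i + (W_i cosα_i − u_i·Δl_i)·tanφ'] / Σ W_i sinα_i, with Δl_i = b_i / cosα_i.
Slice 1: Δl = 2.0/cos(-0.7°) = 2.000 m; N'_1 = 23·cos(-0.7°) − 3·2.000 = 17.0; c'Δl = 30.80; W sinα = -0.3
Slice 2: Δl = 1.6/cos9.8° = 1.624 m; N'_2 = 44·cos9.8° − 2·1.624 = 40.1; c'Δl = 25.00; W sinα = 7.5
Slice 3: Δl = 2.0/cos20.7° = 2.138 m; N'_3 = 74·cos20.7° − 4·2.138 = 60.7; c'Δl = 32.93; W sinα = 26.2
Slice 4: Δl = 1.6/cos32.4° = 1.895 m; N'_4 = 51·cos32.4° − 1·1.895 = 41.2; c'Δl = 29.18; W sinα = 27.3
Slice 5: Δl = 1.2/cos42.7° = 1.633 m; N'_5 = 14·cos42.7° − 5·1.633 = 2.1; c'Δl = 25.15; W sinα = 9.5
Σc'Δl = 143.1 kN/m; ΣN' = 161.1 kN/m; ΣW sinα = 70.2 kN/m
Resisting = 143.1 + 161.1·tan27.0° = 143.1 + 82.1 = 225.1 kN/m
FS = 225.1 / 70.2 = 3.208

FS = 3.21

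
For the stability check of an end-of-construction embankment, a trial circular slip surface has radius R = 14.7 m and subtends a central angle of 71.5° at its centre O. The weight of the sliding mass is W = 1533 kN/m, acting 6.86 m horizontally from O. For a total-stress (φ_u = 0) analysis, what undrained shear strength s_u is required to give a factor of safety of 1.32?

FS = s_u·L_a·R / (W·d), so s_u = FS·W·d / (L_a·R).
Arc length L_a = R·θ = 14.7·(71.5°·π/180) = 14.7·1.2479 = 18.34 m
s_u = 1.32·1533·6.86 / (18.34·14.7) = 13881.6 / 269.66 = 51.48 kPa

s_u = 51.5 kPa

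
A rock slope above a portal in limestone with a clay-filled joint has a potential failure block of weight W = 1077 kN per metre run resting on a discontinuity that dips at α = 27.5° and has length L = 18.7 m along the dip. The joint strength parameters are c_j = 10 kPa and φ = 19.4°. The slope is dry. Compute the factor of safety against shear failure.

FS = 1.05

Resolving the block weight along and normal to the plane and applying the Mohr–Coulomb strength on the joint:
N' = W cosα = 1077·cos27.5° = 955.3 kN/m
Driving force T = W sinα = 1077·sin27.5° = 497.3 kN/m
Resisting force R = c_j·L + N'·tanφ = 10·18.7 + 955.3·tan19.4° = 187.0 + 336.4 = 523.4 kN/m
FS = R / T = 523.4 / 497.3 = 1.053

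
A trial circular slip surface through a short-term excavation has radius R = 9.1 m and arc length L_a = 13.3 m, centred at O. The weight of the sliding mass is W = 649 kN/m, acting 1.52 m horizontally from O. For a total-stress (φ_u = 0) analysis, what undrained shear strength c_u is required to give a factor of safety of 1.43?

c_u = 11.7 kPa

FS = c_u·L_a·R / (W·d), so c_u = FS·W·d / (L_a·R).
c_u = 1.43·649·1.52 / (13.30·9.1) = 1410.7 / 121.03 = 11.66 kPa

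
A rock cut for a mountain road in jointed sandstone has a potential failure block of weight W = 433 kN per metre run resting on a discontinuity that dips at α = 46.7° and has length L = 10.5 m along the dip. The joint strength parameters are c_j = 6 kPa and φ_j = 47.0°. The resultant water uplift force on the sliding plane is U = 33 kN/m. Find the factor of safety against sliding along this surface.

Resolving the block weight along and normal to the plane and applying the Mohr–Coulomb strength on the joint:
N' = W cosα − U = 433·cos46.7° − 33 = 264.0 kN/m
Driving force T = W sinα = 433·sin46.7° = 315.1 kN/m
Resisting force R = c_j·L + N'·tanφ_j = 6·10.5 + 264.0·tan47.0° = 63.0 + 283.1 = 346.1 kN/m
FS = R / T = 346.1 / 315.1 = 1.098

FS = 1.10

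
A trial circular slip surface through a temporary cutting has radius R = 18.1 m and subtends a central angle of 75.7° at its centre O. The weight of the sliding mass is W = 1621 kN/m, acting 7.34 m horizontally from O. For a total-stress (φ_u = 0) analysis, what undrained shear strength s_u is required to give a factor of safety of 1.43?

FS = s_u·L_a·R / (W·d), so s_u = FS·W·d / (L_a·R).
Arc length L_a = R·θ = 18.1·(75.7°·π/180) = 18.1·1.3212 = 23.91 m
s_u = 1.43·1621·7.34 / (23.91·18.1) = 17014.3 / 432.84 = 39.31 kPa

s_u = 39.3 kPa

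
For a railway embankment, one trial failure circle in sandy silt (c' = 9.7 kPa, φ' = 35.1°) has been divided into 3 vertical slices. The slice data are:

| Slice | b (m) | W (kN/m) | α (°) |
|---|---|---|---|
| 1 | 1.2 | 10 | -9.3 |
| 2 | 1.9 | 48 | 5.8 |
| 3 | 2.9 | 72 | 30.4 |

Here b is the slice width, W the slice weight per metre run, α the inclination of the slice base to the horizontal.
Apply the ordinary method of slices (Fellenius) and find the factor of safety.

FS = 3.71

Ordinary method of slices: FS = Σ[c'·Δl_i + (W_i cosα_i)·tanφ'] / Σ W_i sinα_i, with Δl_i = b_i / cosα_i.
Slice 1: Δl = 1.2/cos(-9.3°) = 1.216 m; N'_1 = 10·cos(-9.3°) = 9.9; c'Δl = 11.80; W sinα = -1.6
Slice 2: Δl = 1.9/cos5.8° = 1.910 m; N'_2 = 48·cos5.8° = 47.8; c'Δl = 18.52; W sinα = 4.9
Slice 3: Δl = 2.9/cos30.4° = 3.362 m; N'_3 = 72·cos30.4° = 62.1; c'Δl = 32.61; W sinα = 36.4
Σc'Δl = 62.9 kN/m; ΣN' = 119.7 kN/m; ΣW sinα = 39.7 kN/m
Resisting = 62.9 + 119.7·tan35.1° = 62.9 + 84.1 = 147.1 kN/m
FS = 147.1 / 39.7 = 3.708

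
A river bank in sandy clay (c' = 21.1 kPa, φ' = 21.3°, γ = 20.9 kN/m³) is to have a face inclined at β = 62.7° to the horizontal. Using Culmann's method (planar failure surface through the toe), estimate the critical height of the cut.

H_c = 13.38 m

Culmann's analysis gives the critical failure plane at α_cr = (β + φ')/2 = (62.7 + 21.3)/2 = 42.0°, and the critical height
H_c = (4c'/γ) · sinβ cosφ' / [1 − cos(β − φ')]
    = (4·21.1/20.9) · sin62.7°·cos21.3° / [1 − cos(41.4°)]
    = 4.038 · 0.8886·0.9317 / [1 − 0.7501]
    = 4.038 · 0.8279 / 0.2499
    = 13.38 m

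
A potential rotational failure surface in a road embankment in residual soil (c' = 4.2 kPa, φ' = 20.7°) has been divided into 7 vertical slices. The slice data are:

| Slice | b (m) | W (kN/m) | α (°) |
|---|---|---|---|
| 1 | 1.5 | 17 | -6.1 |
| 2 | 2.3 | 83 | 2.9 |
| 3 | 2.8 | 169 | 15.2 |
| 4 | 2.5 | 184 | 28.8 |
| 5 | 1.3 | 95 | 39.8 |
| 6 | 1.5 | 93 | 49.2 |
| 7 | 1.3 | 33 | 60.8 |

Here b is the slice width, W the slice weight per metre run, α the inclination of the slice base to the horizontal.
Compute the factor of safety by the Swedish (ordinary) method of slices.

Ordinary method of slices: FS = Σ[c'·Δl_i + (W_i cosα_i)·tanφ'] / Σ W_i sinα_i, with Δl_i = b_i / cosα_i.
Slice 1: Δl = 1.5/cos(-6.1°) = 1.509 m; N'_1 = 17·cos(-6.1°) = 16.9; c'Δl = 6.34; W sinα = -1.8
Slice 2: Δl = 2.3/cos2.9° = 2.303 m; N'_2 = 83·cos2.9° = 82.9; c'Δl = 9.67; W sinα = 4.2
Slice 3: Δl = 2.8/cos15.2° = 2.902 m; N'_3 = 169·cos15.2° = 163.1; c'Δl = 12.19; W sinα = 44.3
Slice 4: Δl = 2.5/cos28.8° = 2.853 m; N'_4 = 184·cos28.8° = 161.2; c'Δl = 11.98; W sinα = 88.6
Slice 5: Δl = 1.3/cos39.8° = 1.692 m; N'_5 = 95·cos39.8° = 73.0; c'Δl = 7.11; W sinα = 60.8
Slice 6: Δl = 1.5/cos49.2° = 2.296 m; N'_6 = 93·cos49.2° = 60.8; c'Δl = 9.64; W sinα = 70.4
Slice 7: Δl = 1.3/cos60.8° = 2.665 m; N'_7 = 33·cos60.8° = 16.1; c'Δl = 11.19; W sinα = 28.8
Σc'Δl = 68.1 kN/m; ΣN' = 574.0 kN/m; ΣW sinα = 295.4 kN/m
Resisting = 68.1 + 574.0·tan20.7° = 68.1 + 216.9 = 285.0 kN/m
FS = 285.0 / 295.4 = 0.965

FS = 0.96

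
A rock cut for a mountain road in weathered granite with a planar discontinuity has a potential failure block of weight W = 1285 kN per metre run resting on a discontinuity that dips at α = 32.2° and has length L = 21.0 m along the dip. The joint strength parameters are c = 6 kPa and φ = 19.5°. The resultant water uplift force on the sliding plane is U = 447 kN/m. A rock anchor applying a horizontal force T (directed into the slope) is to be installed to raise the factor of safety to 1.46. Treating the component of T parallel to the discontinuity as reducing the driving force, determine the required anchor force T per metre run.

T = 454 kN/m

Resolving forces along and normal to the sliding plane, with the horizontal anchor force T adding T·sinα to the effective normal force and T·cosα acting up the plane against the driving force:
FS = [cL + (W cosα − U + T sinα) tanφ] / [W sinα − T cosα]
Without the anchor: N' = 640.4 kN/m, driving T_d = 684.7 kN/m, resisting R = 6·21.0 + 640.4·tan19.5° = 352.8 kN/m, FS = 0.52.
Setting FS = 1.46 and solving for T:
1.46·(684.7 − T cos32.2°) = 352.8 + T sin32.2°·tan19.5°
T·(sin32.2°·tan19.5° + 1.46·cos32.2°) = 1.46·684.7 − 352.8
T·(0.5329·0.3541 + 1.46·0.8462) = 999.7 − 352.8 = 647.0
T·1.4241 = 647.0
T = 454.3 kN/m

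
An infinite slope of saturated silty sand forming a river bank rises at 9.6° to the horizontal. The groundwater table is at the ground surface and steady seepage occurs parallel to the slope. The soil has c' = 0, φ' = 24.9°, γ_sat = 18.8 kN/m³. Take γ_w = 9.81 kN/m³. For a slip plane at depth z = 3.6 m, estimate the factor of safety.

FS = 1.31

With seepage parallel to the slope and the water table at the surface, the effective normal stress on the slip plane uses the buoyant unit weight γ' = γ_sat − γ_w while the driving shear stress uses γ_sat:
FS = [c' + γ' z cos²β tanφ'] / [γ_sat z sinβ cosβ]
(For c' = 0 this reduces to FS = (γ'/γ_sat)·tanφ'/tanβ.)
γ' = 18.8 − 9.81 = 8.99 kN/m³
Numerator = 0.0 + 8.99·3.6·cos²9.6°·tan24.9° = 0.0 + 8.99·3.6·0.9722·0.4642 = 14.605 kPa
Denominator = 18.8·3.6·sin9.6°·cos9.6° = 18.8·3.6·0.1668·0.9860 = 11.129 kPa
FS = 14.605 / 11.129 = 1.312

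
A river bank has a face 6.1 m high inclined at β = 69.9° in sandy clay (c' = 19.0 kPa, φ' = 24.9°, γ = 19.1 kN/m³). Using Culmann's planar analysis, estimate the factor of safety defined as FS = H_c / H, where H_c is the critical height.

FS = 1.90

H_c = (4c'/γ) · sinβ cosφ' / [1 − cos(β − φ')]
    = (4·19.0/19.1) · sin69.9°·cos24.9° / [1 − cos45.0°]
    = 3.979 · 0.8518 / 0.2929 = 11.57 m
FS = H_c / H = 11.57 / 6.1 = 1.897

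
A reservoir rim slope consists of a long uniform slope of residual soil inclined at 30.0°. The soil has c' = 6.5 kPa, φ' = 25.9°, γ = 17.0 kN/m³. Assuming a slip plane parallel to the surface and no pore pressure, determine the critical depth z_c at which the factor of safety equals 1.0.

z_c = 5.55 m

Setting FS = 1.00 in FS = [c' + γz cos²β tanφ'] / [γz sinβ cosβ] and solving for z:
z = c' / [γ cosβ (FS·sinβ − cosβ·tanφ')]
  = 6.5 / [17.0·cos30.0°·(1.00·sin30.0° − cos30.0°·tan25.9°)]
  = 6.5 / [17.0·0.8660·(1.00·0.5000 − 0.8660·0.4856)]
  = 6.5 / 1.1701 = 5.555 m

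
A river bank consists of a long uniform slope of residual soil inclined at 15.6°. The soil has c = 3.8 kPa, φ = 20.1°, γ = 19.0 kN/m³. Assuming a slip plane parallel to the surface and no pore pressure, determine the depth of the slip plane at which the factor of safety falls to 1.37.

Setting FS = 1.37 in FS = [c + γz cos²β tanφ] / [γz sinβ cosβ] and solving for z:
z = c / [γ cosβ (FS·sinβ − cosβ·tanφ)]
  = 3.8 / [19.0·cos15.6°·(1.37·sin15.6° − cos15.6°·tan20.1°)]
  = 3.8 / [19.0·0.9632·(1.37·0.2689 − 0.9632·0.3659)]
  = 3.8 / 0.2919 = 13.017 m

z = 13.02 m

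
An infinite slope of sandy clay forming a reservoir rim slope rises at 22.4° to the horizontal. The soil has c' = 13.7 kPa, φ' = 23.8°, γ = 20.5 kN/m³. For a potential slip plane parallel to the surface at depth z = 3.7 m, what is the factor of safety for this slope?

For an infinite slope with a slip plane parallel to the surface (no pore pressure): FS = [c' + γz cos²β tanφ'] / [γz sinβ cosβ].
γz = 20.5·3.7 = 75.85 kN/m²
Numerator = 13.7 + 75.85·cos²22.4°·tan23.8° = 13.7 + 75.85·0.8548·0.4411 = 42.296 kPa
Denominator = 75.85·sin22.4°·cos22.4° = 75.85·0.3811·0.9245 = 26.723 kPa
FS = 42.296 / 26.723 = 1.583

FS = 1.58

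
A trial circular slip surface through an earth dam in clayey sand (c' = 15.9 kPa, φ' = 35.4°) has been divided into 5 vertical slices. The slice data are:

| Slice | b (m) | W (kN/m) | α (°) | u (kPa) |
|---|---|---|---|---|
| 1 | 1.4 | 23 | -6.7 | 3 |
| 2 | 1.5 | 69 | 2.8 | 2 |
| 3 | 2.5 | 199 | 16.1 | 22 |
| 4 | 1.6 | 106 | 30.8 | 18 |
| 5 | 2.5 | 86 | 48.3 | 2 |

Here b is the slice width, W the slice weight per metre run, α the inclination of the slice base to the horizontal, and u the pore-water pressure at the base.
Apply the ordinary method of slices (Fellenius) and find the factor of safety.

FS = 2.34

Ordinary method of slices: FS = Σ[c'·Δl_i + (W_i cosα_i − u_i·Δl_i)·tanφ'] / Σ W_i sinα_i, with Δl_i = b_i / cosα_i.
Slice 1: Δl = 1.4/cos(-6.7°) = 1.410 m; N'_1 = 23·cos(-6.7°) − 3·1.410 = 18.6; c'Δl = 22.41; W sinα = -2.7
Slice 2: Δl = 1.5/cos2.8° = 1.502 m; N'_2 = 69·cos2.8° − 2·1.502 = 65.9; c'Δl = 23.88; W sinα = 3.4
Slice 3: Δl = 2.5/cos16.1° = 2.602 m; N'_3 = 199·cos16.1° − 22·2.602 = 133.9; c'Δl = 41.37; W sinα = 55.2
Slice 4: Δl = 1.6/cos30.8° = 1.863 m; N'_4 = 106·cos30.8° − 18·1.863 = 57.5; c'Δl = 29.62; W sinα = 54.3
Slice 5: Δl = 2.5/cos48.3° = 3.758 m; N'_5 = 86·cos48.3° − 2·3.758 = 49.7; c'Δl = 59.75; W sinα = 64.2
Σc'Δl = 177.0 kN/m; ΣN' = 325.7 kN/m; ΣW sinα = 174.4 kN/m
Resisting = 177.0 + 325.7·tan35.4° = 177.0 + 231.5 = 408.5 kN/m
FS = 408.5 / 174.4 = 2.343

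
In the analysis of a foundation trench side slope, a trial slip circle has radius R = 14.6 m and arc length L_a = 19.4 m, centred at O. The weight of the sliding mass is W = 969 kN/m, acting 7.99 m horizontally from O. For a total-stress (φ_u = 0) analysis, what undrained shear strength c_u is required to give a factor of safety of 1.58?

c_u = 43.2 kPa

FS = c_u·L_a·R / (W·d), so c_u = FS·W·d / (L_a·R).
c_u = 1.58·969·7.99 / (19.40·14.6) = 12232.8 / 283.24 = 43.19 kPa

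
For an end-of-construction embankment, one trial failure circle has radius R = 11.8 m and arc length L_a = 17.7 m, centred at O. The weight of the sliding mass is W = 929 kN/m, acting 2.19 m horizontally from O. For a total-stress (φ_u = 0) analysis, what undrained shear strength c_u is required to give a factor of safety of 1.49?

FS = c_u·L_a·R / (W·d), so c_u = FS·W·d / (L_a·R).
c_u = 1.49·929·2.19 / (17.70·11.8) = 3031.4 / 208.86 = 14.51 kPa

c_u = 14.5 kPa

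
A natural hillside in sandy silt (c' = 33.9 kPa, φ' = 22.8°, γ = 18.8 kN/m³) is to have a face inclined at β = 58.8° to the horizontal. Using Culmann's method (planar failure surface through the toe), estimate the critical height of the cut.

H_c = 29.78 m

Culmann's analysis gives the critical failure plane at α_cr = (β + φ')/2 = (58.8 + 22.8)/2 = 40.8°, and the critical height
H_c = (4c'/γ) · sinβ cosφ' / [1 − cos(β − φ')]
    = (4·33.9/18.8) · sin58.8°·cos22.8° / [1 − cos(36.0°)]
    = 7.213 · 0.8554·0.9219 / [1 − 0.8090]
    = 7.213 · 0.7885 / 0.1910
    = 29.78 m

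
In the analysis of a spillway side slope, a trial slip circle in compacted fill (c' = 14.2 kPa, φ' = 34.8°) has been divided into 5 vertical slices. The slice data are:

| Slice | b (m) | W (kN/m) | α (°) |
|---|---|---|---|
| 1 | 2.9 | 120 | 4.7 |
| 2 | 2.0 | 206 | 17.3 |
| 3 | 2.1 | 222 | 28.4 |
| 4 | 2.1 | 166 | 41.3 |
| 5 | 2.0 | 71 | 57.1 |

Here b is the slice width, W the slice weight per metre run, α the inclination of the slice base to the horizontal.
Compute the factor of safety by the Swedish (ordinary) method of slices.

FS = 1.93

Ordinary method of slices: FS = Σ[c'·Δl_i + (W_i cosα_i)·tanφ'] / Σ W_i sinα_i, with Δl_i = b_i / cosα_i.
Slice 1: Δl = 2.9/cos4.7° = 2.910 m; N'_1 = 120·cos4.7° = 119.6; c'Δl = 41.32; W sinα = 9.8
Slice 2: Δl = 2.0/cos17.3° = 2.095 m; N'_2 = 206·cos17.3° = 196.7; c'Δl = 29.75; W sinα = 61.3
Slice 3: Δl = 2.1/cos28.4° = 2.387 m; N'_3 = 222·cos28.4° = 195.3; c'Δl = 33.90; W sinα = 105.6
Slice 4: Δl = 2.1/cos41.3° = 2.795 m; N'_4 = 166·cos41.3° = 124.7; c'Δl = 39.69; W sinα = 109.6
Slice 5: Δl = 2.0/cos57.1° = 3.682 m; N'_5 = 71·cos57.1° = 38.6; c'Δl = 52.29; W sinα = 59.6
Σc'Δl = 196.9 kN/m; ΣN' = 674.8 kN/m; ΣW sinα = 345.9 kN/m
Resisting = 196.9 + 674.8·tan34.8° = 196.9 + 469.0 = 666.0 kN/m
FS = 666.0 / 345.9 = 1.926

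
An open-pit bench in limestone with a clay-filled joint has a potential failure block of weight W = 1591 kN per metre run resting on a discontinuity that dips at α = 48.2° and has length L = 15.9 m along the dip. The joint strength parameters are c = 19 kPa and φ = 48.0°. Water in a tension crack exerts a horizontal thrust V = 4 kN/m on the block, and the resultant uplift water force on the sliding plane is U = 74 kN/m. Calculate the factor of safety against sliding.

FS = 1.17

Resolving the block weight along and normal to the plane and applying the Mohr–Coulomb strength on the joint:
N' = W cosα − U − V sinα = 1591·cos48.2° − 74 − 4·sin48.2° = 983.5 kN/m
Driving force T = W sinα + V cosα = 1591·sin48.2° + 4·cos48.2° = 1188.7 kN/m
Resisting force R = c·L + N'·tanφ = 19·15.9 + 983.5·tan48.0° = 302.1 + 1092.3 = 1394.4 kN/m
FS = R / T = 1394.4 / 1188.7 = 1.173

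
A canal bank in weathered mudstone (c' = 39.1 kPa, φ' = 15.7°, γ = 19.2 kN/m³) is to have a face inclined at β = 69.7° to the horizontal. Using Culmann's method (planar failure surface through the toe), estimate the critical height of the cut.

Culmann's analysis gives the critical failure plane at α_cr = (β + φ')/2 = (69.7 + 15.7)/2 = 42.7°, and the critical height
H_c = (4c'/γ) · sinβ cosφ' / [1 − cos(β − φ')]
    = (4·39.1/19.2) · sin69.7°·cos15.7° / [1 − cos(54.0°)]
    = 8.146 · 0.9379·0.9627 / [1 − 0.5878]
    = 8.146 · 0.9029 / 0.4122
    = 17.84 m

H_c = 17.84 m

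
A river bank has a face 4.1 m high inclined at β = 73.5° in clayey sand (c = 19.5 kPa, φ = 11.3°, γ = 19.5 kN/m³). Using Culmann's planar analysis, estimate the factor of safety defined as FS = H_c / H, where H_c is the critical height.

H_c = (4c/γ) · sinβ cosφ / [1 − cos(β − φ)]
    = (4·19.5/19.5) · sin73.5°·cos11.3° / [1 − cos62.2°]
    = 4.000 · 0.9402 / 0.5336 = 7.05 m
FS = H_c / H = 7.05 / 4.1 = 1.719

FS = 1.72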